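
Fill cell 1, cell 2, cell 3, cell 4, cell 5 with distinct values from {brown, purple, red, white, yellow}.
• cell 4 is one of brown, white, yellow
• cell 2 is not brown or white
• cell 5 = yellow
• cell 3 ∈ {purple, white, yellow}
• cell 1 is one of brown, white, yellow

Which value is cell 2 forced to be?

cell 5 must be yellow (only option left). Eliminate yellow elsewhere: cell 1, cell 2, cell 3, cell 4.
Among the 4 still-open variables, red fits only cell 2 (and all 4 values in {brown, purple, red, white} must be used), so cell 2 = red.

red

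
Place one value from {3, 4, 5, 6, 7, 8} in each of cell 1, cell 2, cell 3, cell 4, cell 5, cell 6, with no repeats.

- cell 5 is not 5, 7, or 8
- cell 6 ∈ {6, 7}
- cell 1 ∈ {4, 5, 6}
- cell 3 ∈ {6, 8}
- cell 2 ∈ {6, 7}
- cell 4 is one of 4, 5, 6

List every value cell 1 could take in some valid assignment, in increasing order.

4, 5

The 6 variables together cover exactly {3, 4, 5, 6, 7, 8} — 6 values for 6 variables — and 3 appears only in cell 5's list, so cell 5 = 3.
The 5 still-open variables draw from only 5 values {4, 5, 6, 7, 8}, so each is used; only cell 3 can be 8, hence cell 3 = 8.
The 2 variables cell 2 and cell 6 are confined to {6, 7}, which locks those values in; drop them from cell 1, cell 4.
No further eliminations apply; cell 1 can still be any of 4, 5.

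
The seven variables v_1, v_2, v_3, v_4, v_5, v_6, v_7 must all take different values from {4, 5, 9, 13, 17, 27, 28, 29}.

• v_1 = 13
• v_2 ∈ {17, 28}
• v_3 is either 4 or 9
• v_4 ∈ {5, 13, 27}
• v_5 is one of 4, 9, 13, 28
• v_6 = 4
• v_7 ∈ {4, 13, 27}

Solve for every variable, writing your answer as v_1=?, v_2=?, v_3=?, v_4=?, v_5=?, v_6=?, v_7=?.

v_1 must be 13 (only option left). So v_4, v_5, v_7 can't be 13.
v_6 has just one choice, so v_6 = 4. Strike 4 from v_3, v_5, v_7.
v_7 must be 27 (only option left). So v_4 can't be 27.
That leaves v_3 = 9. So v_5 can't be 9.
v_4 has just one choice, so v_4 = 5.
v_5 has just one choice, so v_5 = 28. So v_2 can't be 28.
v_2's domain is down to {17}, so v_2 = 17.

v_1=13, v_2=17, v_3=9, v_4=5, v_5=28, v_6=4, v_7=27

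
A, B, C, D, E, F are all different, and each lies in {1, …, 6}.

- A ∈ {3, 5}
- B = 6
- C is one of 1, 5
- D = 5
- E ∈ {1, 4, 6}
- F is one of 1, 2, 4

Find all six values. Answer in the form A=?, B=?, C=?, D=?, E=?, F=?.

A=3, B=6, C=1, D=5, E=4, F=2

B's domain is down to {6}, so B = 6. So E can't be 6.
D must be 5 (only option left). Strike 5 from A, C.
A's domain is down to {3}, so A = 3.
C's domain is down to {1}, so C = 1. Remove 1 from E, F.
E must be 4 (only option left). Remove 4 from F.
That leaves F = 2.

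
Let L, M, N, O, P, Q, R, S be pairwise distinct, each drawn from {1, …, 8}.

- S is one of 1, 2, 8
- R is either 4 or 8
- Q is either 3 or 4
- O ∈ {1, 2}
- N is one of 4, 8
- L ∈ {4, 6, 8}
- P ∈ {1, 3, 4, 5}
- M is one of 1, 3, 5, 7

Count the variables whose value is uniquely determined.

Among the 8 variables, 6 fits only L (and all 8 values in {1, 2, 3, 4, 5, 6, 7, 8} must be used), so L = 6.
The 7 still-open variables draw from only 7 values {1, 2, 3, 4, 5, 7, 8}, so each is used; only M can be 7, hence M = 7.
The 6 still-open variables draw from only 6 values {1, 2, 3, 4, 5, 8}, so each is used; only P can be 5, hence P = 5.
The 5 still-open variables draw from only 5 values {1, 2, 3, 4, 8}, so each is used; only Q can be 3, hence Q = 3.
N and R share exactly the 2 values {4, 8}; by pigeonhole those values go to them, so strike 4, 8 from S.
Determined: L=6, M=7, P=5, Q=3. The other variables each still have more than one consistent value. That makes 4.

4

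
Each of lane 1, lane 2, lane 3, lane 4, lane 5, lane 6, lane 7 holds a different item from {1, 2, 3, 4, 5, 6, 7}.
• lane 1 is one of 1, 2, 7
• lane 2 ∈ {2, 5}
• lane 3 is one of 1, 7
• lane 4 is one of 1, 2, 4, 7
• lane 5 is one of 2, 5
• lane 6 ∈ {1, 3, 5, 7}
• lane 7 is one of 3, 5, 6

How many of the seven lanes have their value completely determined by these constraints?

Among the 7 variables, 4 fits only lane 4 (and all 7 values in {1, 2, 3, 4, 5, 6, 7} must be used), so lane 4 = 4.
The 6 still-open variables draw from only 6 values {1, 2, 3, 5, 6, 7}, so each is used; only lane 7 can be 6, hence lane 7 = 6.
The 5 still-open variables draw from only 5 values {1, 2, 3, 5, 7}, so each is used; only lane 6 can be 3, hence lane 6 = 3.
The 2 variables lane 2 and lane 5 are confined to {2, 5}, which locks those values in; drop them from lane 1.
Determined: lane 4=4, lane 6=3, lane 7=6. The other lanes each still have more than one consistent value. That makes 3.

3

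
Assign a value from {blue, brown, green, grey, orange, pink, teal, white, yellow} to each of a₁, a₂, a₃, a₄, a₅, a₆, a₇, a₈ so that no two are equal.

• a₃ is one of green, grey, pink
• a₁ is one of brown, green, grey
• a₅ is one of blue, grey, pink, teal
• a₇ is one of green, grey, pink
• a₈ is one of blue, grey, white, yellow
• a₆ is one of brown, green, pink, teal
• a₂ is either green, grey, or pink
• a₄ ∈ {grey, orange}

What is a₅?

blue

The 3 variables a₂, a₃, a₇ are confined to {green, grey, pink}, which locks those values in; drop them from a₁, a₄, a₅, a₆, a₈.
a₁'s domain is down to {brown}, so a₁ = brown. So a₆ can't be brown.
a₄'s domain is down to {orange}, so a₄ = orange.
a₆ has just one choice, so a₆ = teal. Strike teal from a₅.
So a₅ = blue.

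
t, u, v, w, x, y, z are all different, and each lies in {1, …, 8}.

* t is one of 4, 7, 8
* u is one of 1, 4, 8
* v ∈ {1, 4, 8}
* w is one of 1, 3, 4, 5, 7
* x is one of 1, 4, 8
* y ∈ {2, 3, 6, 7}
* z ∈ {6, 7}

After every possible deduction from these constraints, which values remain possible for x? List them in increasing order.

The 3 variables u, v, x are confined to {1, 4, 8}, which locks those values in; drop them from t, w.
t must be 7 (only option left). Eliminate 7 elsewhere: w, y, z.
z must be 6 (only option left). Strike 6 from y.
No further eliminations apply; x can still be any of 1, 4, 8.

1, 4, 8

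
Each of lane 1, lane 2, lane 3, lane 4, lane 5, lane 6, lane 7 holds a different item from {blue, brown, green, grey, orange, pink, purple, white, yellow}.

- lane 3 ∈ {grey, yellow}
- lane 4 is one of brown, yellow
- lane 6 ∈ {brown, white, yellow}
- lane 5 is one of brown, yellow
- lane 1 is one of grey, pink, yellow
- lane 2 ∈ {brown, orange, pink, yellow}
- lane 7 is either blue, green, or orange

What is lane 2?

lane 4 and lane 5 share exactly the 2 values {brown, yellow}; by pigeonhole those values go to them, so strike brown, yellow from lane 1, lane 2, lane 3, lane 6.
That leaves lane 3 = grey. Remove grey from lane 1.
lane 6 must be white (only option left).
lane 1 must be pink (only option left). Remove pink from lane 2.
So lane 2 = orange.

orange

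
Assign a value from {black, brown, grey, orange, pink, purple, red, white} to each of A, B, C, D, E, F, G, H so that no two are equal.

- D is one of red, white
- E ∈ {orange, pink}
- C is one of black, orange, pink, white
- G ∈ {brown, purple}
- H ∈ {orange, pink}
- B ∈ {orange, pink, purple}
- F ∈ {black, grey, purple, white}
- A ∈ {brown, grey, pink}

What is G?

The 8 variables together cover exactly {black, brown, grey, orange, pink, purple, red, white} — 8 values for 8 variables — and red appears only in D's list, so D = red.
E and H share exactly the 2 values {orange, pink}; by pigeonhole those values go to them, so strike orange, pink from A, B, C.
B's domain is down to {purple}, so B = purple. So F, G can't be purple.
So G = brown.

brown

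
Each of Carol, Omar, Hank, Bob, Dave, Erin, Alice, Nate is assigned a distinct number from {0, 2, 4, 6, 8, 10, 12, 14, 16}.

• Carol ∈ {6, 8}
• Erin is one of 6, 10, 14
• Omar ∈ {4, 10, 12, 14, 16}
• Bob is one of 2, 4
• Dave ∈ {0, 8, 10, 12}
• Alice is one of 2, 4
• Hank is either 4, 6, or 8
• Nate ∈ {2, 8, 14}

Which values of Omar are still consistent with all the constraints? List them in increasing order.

12, 16

The 2 variables Bob and Alice are confined to {2, 4}, which locks those values in; drop them from Omar, Hank, Nate.
The 2 variables Carol and Hank are confined to {6, 8}, which locks those values in; drop them from Dave, Erin, Nate.
Nate must be 14 (only option left). Strike 14 from Omar, Erin.
Erin must be 10 (only option left). So Omar, Dave can't be 10.
No further eliminations apply; Omar can still be any of 12, 16.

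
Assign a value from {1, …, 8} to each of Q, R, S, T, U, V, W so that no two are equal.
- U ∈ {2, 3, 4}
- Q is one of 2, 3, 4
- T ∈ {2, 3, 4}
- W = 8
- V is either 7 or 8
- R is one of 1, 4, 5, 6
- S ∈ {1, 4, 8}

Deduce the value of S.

W must be 8 (only option left). Strike 8 from S, V.
That leaves V = 7.
Q, T, U between them cover only {2, 3, 4} — a naked triple. Remove those values from R, S.
So S = 1.

1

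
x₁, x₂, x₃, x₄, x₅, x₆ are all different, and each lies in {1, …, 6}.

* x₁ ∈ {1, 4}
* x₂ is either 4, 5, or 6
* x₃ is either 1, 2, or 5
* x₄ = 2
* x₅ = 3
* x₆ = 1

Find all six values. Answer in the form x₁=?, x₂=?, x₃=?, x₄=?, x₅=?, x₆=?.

x₁=4, x₂=6, x₃=5, x₄=2, x₅=3, x₆=1

x₄ must be 2 (only option left). Remove 2 from x₃.
x₅ has just one choice, so x₅ = 3.
x₆ must be 1 (only option left). Eliminate 1 elsewhere: x₁, x₃.
x₁'s domain is down to {4}, so x₁ = 4. Eliminate 4 elsewhere: x₂.
x₃ must be 5 (only option left). So x₂ can't be 5.
x₂'s domain is down to {6}, so x₂ = 6.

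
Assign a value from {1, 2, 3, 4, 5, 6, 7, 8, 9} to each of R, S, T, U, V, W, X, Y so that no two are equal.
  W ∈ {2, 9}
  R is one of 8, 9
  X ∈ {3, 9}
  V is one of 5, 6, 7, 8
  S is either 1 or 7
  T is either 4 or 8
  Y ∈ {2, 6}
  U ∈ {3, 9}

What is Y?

6

U and X share exactly the 2 values {3, 9}; by pigeonhole those values go to them, so strike 3, 9 from R, W.
R must be 8 (only option left). Strike 8 from T, V.
T has just one choice, so T = 4.
W has just one choice, so W = 2. Eliminate 2 elsewhere: Y.
So Y = 6.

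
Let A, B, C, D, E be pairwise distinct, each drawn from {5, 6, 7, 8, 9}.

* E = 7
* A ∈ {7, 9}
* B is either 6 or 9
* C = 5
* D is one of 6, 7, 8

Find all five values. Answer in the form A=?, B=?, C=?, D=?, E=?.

A=9, B=6, C=5, D=8, E=7

C must be 5 (only option left).
E must be 7 (only option left). Strike 7 from A, D.
That leaves A = 9. Eliminate 9 elsewhere: B.
B must be 6 (only option left). Eliminate 6 elsewhere: D.
D's domain is down to {8}, so D = 8.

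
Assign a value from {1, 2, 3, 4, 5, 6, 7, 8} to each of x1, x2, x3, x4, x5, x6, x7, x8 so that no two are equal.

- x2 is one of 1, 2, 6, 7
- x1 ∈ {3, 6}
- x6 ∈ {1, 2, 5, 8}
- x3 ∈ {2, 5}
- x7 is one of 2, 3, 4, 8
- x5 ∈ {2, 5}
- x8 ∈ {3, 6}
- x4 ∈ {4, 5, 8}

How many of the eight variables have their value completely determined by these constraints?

2

The 8 variables together cover exactly {1, 2, 3, 4, 5, 6, 7, 8} — 8 values for 8 variables — and 7 appears only in x2's list, so x2 = 7.
The 7 still-open variables draw from only 7 values {1, 2, 3, 4, 5, 6, 8}, so each is used; only x6 can be 1, hence x6 = 1.
x1 and x8 share exactly the 2 values {3, 6}; by pigeonhole those values go to them, so strike 3, 6 from x7.
The 2 variables x3 and x5 are confined to {2, 5}, which locks those values in; drop them from x4, x7.
Determined: x2=7, x6=1. The other variables each still have more than one consistent value. That makes 2.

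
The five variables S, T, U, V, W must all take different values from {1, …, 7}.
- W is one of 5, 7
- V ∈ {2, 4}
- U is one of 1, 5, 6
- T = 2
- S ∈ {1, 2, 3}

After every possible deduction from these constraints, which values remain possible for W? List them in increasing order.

5, 7

T's domain is down to {2}, so T = 2. So S, V can't be 2.
V has just one choice, so V = 4.
No further eliminations apply; W can still be any of 5, 7.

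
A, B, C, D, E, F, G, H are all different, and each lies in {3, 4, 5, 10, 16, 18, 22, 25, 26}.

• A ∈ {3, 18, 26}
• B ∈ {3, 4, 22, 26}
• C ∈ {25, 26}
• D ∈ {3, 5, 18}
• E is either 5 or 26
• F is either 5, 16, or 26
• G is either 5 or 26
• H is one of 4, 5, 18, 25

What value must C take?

The 8 variables draw from only 8 values {3, 4, 5, 16, 18, 22, 25, 26}, so each is used; only F can be 16, hence F = 16.
The 7 still-open variables draw from only 7 values {3, 4, 5, 18, 22, 25, 26}, so each is used; only B can be 22, hence B = 22.
Among the 6 still-open variables, 4 fits only H (and all 6 values in {3, 4, 5, 18, 25, 26} must be used), so H = 4.
Among the 5 still-open variables, 25 fits only C (and all 5 values in {3, 5, 18, 25, 26} must be used), so C = 25.

25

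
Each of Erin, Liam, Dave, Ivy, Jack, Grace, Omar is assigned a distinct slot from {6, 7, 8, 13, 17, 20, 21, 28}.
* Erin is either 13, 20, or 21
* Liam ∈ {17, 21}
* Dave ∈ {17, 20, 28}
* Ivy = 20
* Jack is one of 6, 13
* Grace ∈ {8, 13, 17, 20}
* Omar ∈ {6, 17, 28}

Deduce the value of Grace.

Ivy has just one choice, so Ivy = 20. So Erin, Dave, Grace can't be 20.
The 6 still-open variables draw from only 6 values {6, 8, 13, 17, 21, 28}, so each is used; only Grace can be 8, hence Grace = 8.

8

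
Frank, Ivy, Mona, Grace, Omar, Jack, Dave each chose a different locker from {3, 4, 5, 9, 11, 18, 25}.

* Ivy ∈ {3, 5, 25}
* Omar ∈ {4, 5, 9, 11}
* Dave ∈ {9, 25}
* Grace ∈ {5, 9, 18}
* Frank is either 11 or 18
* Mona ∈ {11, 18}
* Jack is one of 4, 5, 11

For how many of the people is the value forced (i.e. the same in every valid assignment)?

Among the 7 variables, 3 fits only Ivy (and all 7 values in {3, 4, 5, 9, 11, 18, 25} must be used), so Ivy = 3.
Among the 6 still-open variables, 25 fits only Dave (and all 6 values in {4, 5, 9, 11, 18, 25} must be used), so Dave = 25.
Frank and Mona between them cover only {11, 18} — a naked pair. Remove those values from Grace, Omar, Jack.
Determined: Ivy=3, Dave=25. The other people each still have more than one consistent value. That makes 2.

2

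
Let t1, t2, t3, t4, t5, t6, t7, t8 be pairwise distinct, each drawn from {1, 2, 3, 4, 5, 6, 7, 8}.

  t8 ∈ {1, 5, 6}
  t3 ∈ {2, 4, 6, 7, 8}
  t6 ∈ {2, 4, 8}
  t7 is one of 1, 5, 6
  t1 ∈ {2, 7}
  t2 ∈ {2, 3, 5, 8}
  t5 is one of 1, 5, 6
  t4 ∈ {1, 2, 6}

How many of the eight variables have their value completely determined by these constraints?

The 8 variables together cover exactly {1, 2, 3, 4, 5, 6, 7, 8} — 8 values for 8 variables — and 3 appears only in t2's list, so t2 = 3.
The 3 variables t5, t7, t8 are confined to {1, 5, 6}, which locks those values in; drop them from t3, t4.
t4 must be 2 (only option left). Remove 2 from t1, t3, t6.
t1's domain is down to {7}, so t1 = 7. Strike 7 from t3.
Determined: t1=7, t2=3, t4=2. The other variables each still have more than one consistent value. That makes 3.

3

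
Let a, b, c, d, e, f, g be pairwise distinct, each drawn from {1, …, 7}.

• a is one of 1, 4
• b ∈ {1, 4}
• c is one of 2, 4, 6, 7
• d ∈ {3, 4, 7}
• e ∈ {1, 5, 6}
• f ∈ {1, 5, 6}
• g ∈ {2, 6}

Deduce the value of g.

2

Among the 7 variables, 3 fits only d (and all 7 values in {1, 2, 3, 4, 5, 6, 7} must be used), so d = 3.
The 6 still-open variables draw from only 6 values {1, 2, 4, 5, 6, 7}, so each is used; only c can be 7, hence c = 7.
The 5 still-open variables together cover exactly {1, 2, 4, 5, 6} — 5 values for 5 variables — and 2 appears only in g's list, so g = 2.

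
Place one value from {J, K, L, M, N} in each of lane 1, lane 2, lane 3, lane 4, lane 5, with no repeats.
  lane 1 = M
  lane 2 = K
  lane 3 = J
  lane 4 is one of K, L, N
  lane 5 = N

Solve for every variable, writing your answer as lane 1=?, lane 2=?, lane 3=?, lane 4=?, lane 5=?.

lane 1=M, lane 2=K, lane 3=J, lane 4=L, lane 5=N

lane 1's domain is down to {M}, so lane 1 = M.
lane 2's domain is down to {K}, so lane 2 = K. So lane 4 can't be K.
lane 3's domain is down to {J}, so lane 3 = J.
lane 5 must be N (only option left). Strike N from lane 4.
lane 4 has just one choice, so lane 4 = L.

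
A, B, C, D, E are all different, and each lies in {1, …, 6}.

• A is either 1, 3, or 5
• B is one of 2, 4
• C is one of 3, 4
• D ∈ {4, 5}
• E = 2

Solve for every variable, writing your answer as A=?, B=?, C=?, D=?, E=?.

E's domain is down to {2}, so E = 2. Remove 2 from B.
B has just one choice, so B = 4. So C, D can't be 4.
C's domain is down to {3}, so C = 3. Strike 3 from A.
D's domain is down to {5}, so D = 5. Eliminate 5 elsewhere: A.
A must be 1 (only option left).

A=1, B=4, C=3, D=5, E=2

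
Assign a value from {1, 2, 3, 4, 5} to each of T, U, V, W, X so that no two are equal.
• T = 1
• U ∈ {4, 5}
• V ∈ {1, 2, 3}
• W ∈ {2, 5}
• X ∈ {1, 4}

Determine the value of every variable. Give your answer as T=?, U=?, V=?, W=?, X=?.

T has just one choice, so T = 1. Remove 1 from V, X.
X's domain is down to {4}, so X = 4. Remove 4 from U.
U's domain is down to {5}, so U = 5. So W can't be 5.
W must be 2 (only option left). Eliminate 2 elsewhere: V.
V's domain is down to {3}, so V = 3.

T=1, U=5, V=3, W=2, X=4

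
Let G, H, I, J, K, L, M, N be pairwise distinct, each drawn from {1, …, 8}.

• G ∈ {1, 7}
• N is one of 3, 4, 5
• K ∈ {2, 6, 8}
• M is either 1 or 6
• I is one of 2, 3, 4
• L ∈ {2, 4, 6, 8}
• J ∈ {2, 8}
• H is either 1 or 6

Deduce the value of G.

7

Among the 8 variables, 5 fits only N (and all 8 values in {1, 2, 3, 4, 5, 6, 7, 8} must be used), so N = 5.
The 7 still-open variables draw from only 7 values {1, 2, 3, 4, 6, 7, 8}, so each is used; only I can be 3, hence I = 3.
Among the 6 still-open variables, 4 fits only L (and all 6 values in {1, 2, 4, 6, 7, 8} must be used), so L = 4.
Among the 5 still-open variables, 7 fits only G (and all 5 values in {1, 2, 6, 7, 8} must be used), so G = 7.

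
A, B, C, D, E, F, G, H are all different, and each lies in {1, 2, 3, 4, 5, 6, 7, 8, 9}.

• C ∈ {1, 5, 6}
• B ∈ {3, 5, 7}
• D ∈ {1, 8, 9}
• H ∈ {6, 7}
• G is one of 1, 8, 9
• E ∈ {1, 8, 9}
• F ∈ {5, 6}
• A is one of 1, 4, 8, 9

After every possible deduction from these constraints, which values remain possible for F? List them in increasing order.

The 8 variables together cover exactly {1, 3, 4, 5, 6, 7, 8, 9} — 8 values for 8 variables — and 3 appears only in B's list, so B = 3.
The 7 still-open variables together cover exactly {1, 4, 5, 6, 7, 8, 9} — 7 values for 7 variables — and 4 appears only in A's list, so A = 4.
Among the 6 still-open variables, 7 fits only H (and all 6 values in {1, 5, 6, 7, 8, 9} must be used), so H = 7.
D, E, G share exactly the 3 values {1, 8, 9}; by pigeonhole those values go to them, so strike 1, 8, 9 from C.
No further eliminations apply; F can still be any of 5, 6.

5, 6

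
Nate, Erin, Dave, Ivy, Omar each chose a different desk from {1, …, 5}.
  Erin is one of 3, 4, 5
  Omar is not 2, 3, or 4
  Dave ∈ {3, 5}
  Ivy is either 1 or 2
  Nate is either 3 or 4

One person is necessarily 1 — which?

Omar

Among the 5 variables, 2 fits only Ivy (and all 5 values in {1, 2, 3, 4, 5} must be used), so Ivy = 2.
The 4 still-open variables draw from only 4 values {1, 3, 4, 5}, so each is used; only Omar can be 1, hence Omar = 1.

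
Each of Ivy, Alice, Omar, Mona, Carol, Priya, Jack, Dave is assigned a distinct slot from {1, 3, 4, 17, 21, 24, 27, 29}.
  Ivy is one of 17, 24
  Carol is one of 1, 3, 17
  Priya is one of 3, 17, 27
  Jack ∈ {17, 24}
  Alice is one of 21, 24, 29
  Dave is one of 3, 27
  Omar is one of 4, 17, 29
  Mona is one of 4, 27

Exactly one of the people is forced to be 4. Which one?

The 8 variables together cover exactly {1, 3, 4, 17, 21, 24, 27, 29} — 8 values for 8 variables — and 1 appears only in Carol's list, so Carol = 1.
The 7 still-open variables together cover exactly {3, 4, 17, 21, 24, 27, 29} — 7 values for 7 variables — and 21 appears only in Alice's list, so Alice = 21.
Among the 6 still-open variables, 29 fits only Omar (and all 6 values in {3, 4, 17, 24, 27, 29} must be used), so Omar = 29.
Among the 5 still-open variables, 4 fits only Mona (and all 5 values in {3, 4, 17, 24, 27} must be used), so Mona = 4.

Mona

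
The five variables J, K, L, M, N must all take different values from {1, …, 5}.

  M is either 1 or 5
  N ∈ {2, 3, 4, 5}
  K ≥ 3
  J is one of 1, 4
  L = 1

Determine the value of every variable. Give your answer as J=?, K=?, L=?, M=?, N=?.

J=4, K=3, L=1, M=5, N=2

L's domain is down to {1}, so L = 1. Remove 1 from J, M.
M has just one choice, so M = 5. Strike 5 from K, N.
J's domain is down to {4}, so J = 4. Eliminate 4 elsewhere: K, N.
K must be 3 (only option left). So N can't be 3.
N has just one choice, so N = 2.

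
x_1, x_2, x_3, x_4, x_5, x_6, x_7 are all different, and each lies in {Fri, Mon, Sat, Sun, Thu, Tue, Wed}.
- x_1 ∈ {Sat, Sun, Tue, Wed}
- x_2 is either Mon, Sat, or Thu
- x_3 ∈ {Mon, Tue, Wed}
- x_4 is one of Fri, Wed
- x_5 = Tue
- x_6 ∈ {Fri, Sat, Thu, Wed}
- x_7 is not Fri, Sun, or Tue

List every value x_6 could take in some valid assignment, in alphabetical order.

Fri, Sat, Thu, Wed

x_5 has just one choice, so x_5 = Tue. Strike Tue from x_1, x_3.
The 6 still-open variables draw from only 6 values {Fri, Mon, Sat, Sun, Thu, Wed}, so each is used; only x_1 can be Sun, hence x_1 = Sun.
No further eliminations apply; x_6 can still be any of Fri, Sat, Thu, Wed.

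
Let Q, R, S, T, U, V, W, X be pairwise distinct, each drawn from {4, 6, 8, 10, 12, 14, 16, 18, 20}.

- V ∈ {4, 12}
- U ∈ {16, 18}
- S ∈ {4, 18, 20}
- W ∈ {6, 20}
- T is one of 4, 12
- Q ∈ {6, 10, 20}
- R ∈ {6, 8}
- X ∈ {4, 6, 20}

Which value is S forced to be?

18

The 8 variables together cover exactly {4, 6, 8, 10, 12, 16, 18, 20} — 8 values for 8 variables — and 8 appears only in R's list, so R = 8.
Among the 7 still-open variables, 10 fits only Q (and all 7 values in {4, 6, 10, 12, 16, 18, 20} must be used), so Q = 10.
The 6 still-open variables together cover exactly {4, 6, 12, 16, 18, 20} — 6 values for 6 variables — and 16 appears only in U's list, so U = 16.
The 5 still-open variables together cover exactly {4, 6, 12, 18, 20} — 5 values for 5 variables — and 18 appears only in S's list, so S = 18.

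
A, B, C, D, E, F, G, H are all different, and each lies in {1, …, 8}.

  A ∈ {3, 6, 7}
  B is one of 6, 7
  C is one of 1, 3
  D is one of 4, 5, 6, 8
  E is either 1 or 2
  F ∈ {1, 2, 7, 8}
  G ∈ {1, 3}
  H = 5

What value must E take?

H's domain is down to {5}, so H = 5. Remove 5 from D.
The 7 still-open variables draw from only 7 values {1, 2, 3, 4, 6, 7, 8}, so each is used; only D can be 4, hence D = 4.
Among the 6 still-open variables, 8 fits only F (and all 6 values in {1, 2, 3, 6, 7, 8} must be used), so F = 8.
Among the 5 still-open variables, 2 fits only E (and all 5 values in {1, 2, 3, 6, 7} must be used), so E = 2.

2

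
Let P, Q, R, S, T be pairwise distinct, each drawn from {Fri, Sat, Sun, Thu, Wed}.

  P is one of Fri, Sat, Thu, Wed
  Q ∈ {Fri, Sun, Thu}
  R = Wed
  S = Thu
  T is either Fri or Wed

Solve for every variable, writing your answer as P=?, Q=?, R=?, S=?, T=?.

R has just one choice, so R = Wed. Eliminate Wed elsewhere: P, T.
S's domain is down to {Thu}, so S = Thu. Eliminate Thu elsewhere: P, Q.
That leaves T = Fri. Eliminate Fri elsewhere: P, Q.
P must be Sat (only option left).
Q has just one choice, so Q = Sun.

P=Sat, Q=Sun, R=Wed, S=Thu, T=Fri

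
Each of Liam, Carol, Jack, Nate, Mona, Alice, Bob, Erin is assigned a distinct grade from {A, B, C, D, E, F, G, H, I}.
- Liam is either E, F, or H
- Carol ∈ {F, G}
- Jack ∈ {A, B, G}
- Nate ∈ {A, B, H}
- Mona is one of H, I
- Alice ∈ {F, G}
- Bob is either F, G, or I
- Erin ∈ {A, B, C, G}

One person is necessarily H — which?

Mona

The 8 variables draw from only 8 values {A, B, C, E, F, G, H, I}, so each is used; only Erin can be C, hence Erin = C.
The 7 still-open variables together cover exactly {A, B, E, F, G, H, I} — 7 values for 7 variables — and E appears only in Liam's list, so Liam = E.
The 2 variables Carol and Alice are confined to {F, G}, which locks those values in; drop them from Jack, Bob.
Bob must be I (only option left). Eliminate I elsewhere: Mona.
So H goes to Mona.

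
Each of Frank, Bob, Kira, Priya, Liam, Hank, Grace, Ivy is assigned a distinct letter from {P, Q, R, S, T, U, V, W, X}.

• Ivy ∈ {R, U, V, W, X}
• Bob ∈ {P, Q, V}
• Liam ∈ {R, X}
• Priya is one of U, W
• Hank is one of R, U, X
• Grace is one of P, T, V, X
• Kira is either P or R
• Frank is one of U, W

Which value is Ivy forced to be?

V

Among the 8 variables, Q fits only Bob (and all 8 values in {P, Q, R, T, U, V, W, X} must be used), so Bob = Q.
Among the 7 still-open variables, T fits only Grace (and all 7 values in {P, R, T, U, V, W, X} must be used), so Grace = T.
The 6 still-open variables draw from only 6 values {P, R, U, V, W, X}, so each is used; only Kira can be P, hence Kira = P.
The 5 still-open variables together cover exactly {R, U, V, W, X} — 5 values for 5 variables — and V appears only in Ivy's list, so Ivy = V.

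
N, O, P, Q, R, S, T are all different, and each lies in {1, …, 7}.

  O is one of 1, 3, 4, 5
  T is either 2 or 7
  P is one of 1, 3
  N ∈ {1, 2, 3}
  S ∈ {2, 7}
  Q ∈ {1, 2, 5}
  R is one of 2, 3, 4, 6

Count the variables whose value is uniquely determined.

3

The 7 variables together cover exactly {1, 2, 3, 4, 5, 6, 7} — 7 values for 7 variables — and 6 appears only in R's list, so R = 6.
The 6 still-open variables draw from only 6 values {1, 2, 3, 4, 5, 7}, so each is used; only O can be 4, hence O = 4.
The 5 still-open variables draw from only 5 values {1, 2, 3, 5, 7}, so each is used; only Q can be 5, hence Q = 5.
S and T share exactly the 2 values {2, 7}; by pigeonhole those values go to them, so strike 2, 7 from N.
Determined: O=4, Q=5, R=6. The other variables each still have more than one consistent value. That makes 3.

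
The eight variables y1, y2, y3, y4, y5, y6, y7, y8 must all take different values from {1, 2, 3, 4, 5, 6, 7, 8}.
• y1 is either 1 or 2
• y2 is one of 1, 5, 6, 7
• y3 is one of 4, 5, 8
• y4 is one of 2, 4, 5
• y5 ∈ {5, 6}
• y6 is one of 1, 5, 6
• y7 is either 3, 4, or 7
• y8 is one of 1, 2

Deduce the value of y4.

The 8 variables together cover exactly {1, 2, 3, 4, 5, 6, 7, 8} — 8 values for 8 variables — and 3 appears only in y7's list, so y7 = 3.
The 7 still-open variables draw from only 7 values {1, 2, 4, 5, 6, 7, 8}, so each is used; only y2 can be 7, hence y2 = 7.
The 6 still-open variables together cover exactly {1, 2, 4, 5, 6, 8} — 6 values for 6 variables — and 8 appears only in y3's list, so y3 = 8.
Among the 5 still-open variables, 4 fits only y4 (and all 5 values in {1, 2, 4, 5, 6} must be used), so y4 = 4.

4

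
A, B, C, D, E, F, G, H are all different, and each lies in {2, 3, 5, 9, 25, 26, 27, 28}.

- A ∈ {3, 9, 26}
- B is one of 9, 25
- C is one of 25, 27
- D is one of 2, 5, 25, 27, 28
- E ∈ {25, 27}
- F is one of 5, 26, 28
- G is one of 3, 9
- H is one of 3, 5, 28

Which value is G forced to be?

3

Among the 8 variables, 2 fits only D (and all 8 values in {2, 3, 5, 9, 25, 26, 27, 28} must be used), so D = 2.
C and E between them cover only {25, 27} — a naked pair. Remove those values from B.
B has just one choice, so B = 9. Remove 9 from A, G.
So G = 3.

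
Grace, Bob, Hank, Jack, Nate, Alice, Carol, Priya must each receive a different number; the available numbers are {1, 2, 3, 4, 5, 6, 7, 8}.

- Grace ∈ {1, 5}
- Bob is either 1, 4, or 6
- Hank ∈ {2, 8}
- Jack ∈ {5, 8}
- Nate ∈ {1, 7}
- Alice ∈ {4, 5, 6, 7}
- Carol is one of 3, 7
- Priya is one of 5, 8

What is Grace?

1

The 8 variables draw from only 8 values {1, 2, 3, 4, 5, 6, 7, 8}, so each is used; only Hank can be 2, hence Hank = 2.
The 7 still-open variables draw from only 7 values {1, 3, 4, 5, 6, 7, 8}, so each is used; only Carol can be 3, hence Carol = 3.
The 2 variables Jack and Priya are confined to {5, 8}, which locks those values in; drop them from Grace, Alice.
So Grace = 1.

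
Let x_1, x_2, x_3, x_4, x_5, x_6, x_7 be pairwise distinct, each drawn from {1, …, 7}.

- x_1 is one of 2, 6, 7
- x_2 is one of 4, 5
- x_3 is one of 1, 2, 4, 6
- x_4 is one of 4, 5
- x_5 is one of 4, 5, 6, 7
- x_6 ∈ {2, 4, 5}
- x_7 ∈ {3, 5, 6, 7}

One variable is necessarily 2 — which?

x_6

The 7 variables together cover exactly {1, 2, 3, 4, 5, 6, 7} — 7 values for 7 variables — and 1 appears only in x_3's list, so x_3 = 1.
The 6 still-open variables draw from only 6 values {2, 3, 4, 5, 6, 7}, so each is used; only x_7 can be 3, hence x_7 = 3.
The 2 variables x_2 and x_4 are confined to {4, 5}, which locks those values in; drop them from x_5, x_6.
So 2 goes to x_6.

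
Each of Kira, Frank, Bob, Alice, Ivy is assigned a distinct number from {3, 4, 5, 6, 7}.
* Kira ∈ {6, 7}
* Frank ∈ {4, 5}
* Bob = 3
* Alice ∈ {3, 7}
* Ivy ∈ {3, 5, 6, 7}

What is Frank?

4

Bob's domain is down to {3}, so Bob = 3. So Alice, Ivy can't be 3.
That leaves Alice = 7. Remove 7 from Kira, Ivy.
Kira has just one choice, so Kira = 6. Strike 6 from Ivy.
Ivy has just one choice, so Ivy = 5. So Frank can't be 5.
So Frank = 4.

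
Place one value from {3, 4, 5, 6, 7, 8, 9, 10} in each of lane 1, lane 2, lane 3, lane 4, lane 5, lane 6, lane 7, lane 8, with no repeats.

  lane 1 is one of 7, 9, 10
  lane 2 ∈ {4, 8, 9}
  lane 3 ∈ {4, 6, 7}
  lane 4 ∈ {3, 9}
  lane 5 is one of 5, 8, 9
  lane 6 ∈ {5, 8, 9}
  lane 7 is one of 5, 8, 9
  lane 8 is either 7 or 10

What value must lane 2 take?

The 8 variables together cover exactly {3, 4, 5, 6, 7, 8, 9, 10} — 8 values for 8 variables — and 3 appears only in lane 4's list, so lane 4 = 3.
The 7 still-open variables together cover exactly {4, 5, 6, 7, 8, 9, 10} — 7 values for 7 variables — and 6 appears only in lane 3's list, so lane 3 = 6.
Among the 6 still-open variables, 4 fits only lane 2 (and all 6 values in {4, 5, 7, 8, 9, 10} must be used), so lane 2 = 4.

4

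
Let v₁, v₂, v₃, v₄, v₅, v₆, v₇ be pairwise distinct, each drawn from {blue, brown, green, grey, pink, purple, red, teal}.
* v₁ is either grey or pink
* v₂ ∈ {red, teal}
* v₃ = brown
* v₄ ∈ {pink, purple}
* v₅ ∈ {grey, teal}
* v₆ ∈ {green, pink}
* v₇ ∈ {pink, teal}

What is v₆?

green

v₃ must be brown (only option left).
Among the 6 still-open variables, green fits only v₆ (and all 6 values in {green, grey, pink, purple, red, teal} must be used), so v₆ = green.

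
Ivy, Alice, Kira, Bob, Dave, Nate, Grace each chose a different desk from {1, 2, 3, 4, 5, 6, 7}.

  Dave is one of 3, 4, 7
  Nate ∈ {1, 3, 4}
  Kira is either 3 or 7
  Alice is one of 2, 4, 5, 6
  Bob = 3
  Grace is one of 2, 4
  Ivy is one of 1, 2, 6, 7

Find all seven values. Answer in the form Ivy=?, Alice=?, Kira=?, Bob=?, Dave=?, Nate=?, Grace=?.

Bob has just one choice, so Bob = 3. So Kira, Dave, Nate can't be 3.
Kira's domain is down to {7}, so Kira = 7. Eliminate 7 elsewhere: Ivy, Dave.
Dave must be 4 (only option left). Remove 4 from Alice, Nate, Grace.
That leaves Nate = 1. So Ivy can't be 1.
That leaves Grace = 2. Eliminate 2 elsewhere: Ivy, Alice.
Ivy's domain is down to {6}, so Ivy = 6. So Alice can't be 6.
That leaves Alice = 5.

Ivy=6, Alice=5, Kira=7, Bob=3, Dave=4, Nate=1, Grace=2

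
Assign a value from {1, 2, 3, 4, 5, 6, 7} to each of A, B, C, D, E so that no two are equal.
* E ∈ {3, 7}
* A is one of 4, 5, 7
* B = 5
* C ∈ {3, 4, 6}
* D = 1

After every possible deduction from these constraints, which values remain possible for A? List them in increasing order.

B has just one choice, so B = 5. So A can't be 5.
D must be 1 (only option left).
No further eliminations apply; A can still be any of 4, 7.

4, 7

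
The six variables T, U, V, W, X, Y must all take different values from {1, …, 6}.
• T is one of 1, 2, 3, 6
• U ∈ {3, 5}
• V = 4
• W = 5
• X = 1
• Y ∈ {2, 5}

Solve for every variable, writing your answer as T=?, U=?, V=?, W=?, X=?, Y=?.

V must be 4 (only option left).
W has just one choice, so W = 5. Eliminate 5 elsewhere: U, Y.
That leaves X = 1. Strike 1 from T.
Y must be 2 (only option left). Strike 2 from T.
That leaves U = 3. Eliminate 3 elsewhere: T.
T has just one choice, so T = 6.

T=6, U=3, V=4, W=5, X=1, Y=2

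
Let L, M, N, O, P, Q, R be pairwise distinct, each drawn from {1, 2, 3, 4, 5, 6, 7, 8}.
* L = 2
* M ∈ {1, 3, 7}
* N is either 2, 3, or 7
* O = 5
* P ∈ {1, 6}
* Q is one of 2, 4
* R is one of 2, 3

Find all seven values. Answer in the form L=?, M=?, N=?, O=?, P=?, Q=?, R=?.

L must be 2 (only option left). Strike 2 from N, Q, R.
That leaves O = 5.
That leaves Q = 4.
R must be 3 (only option left). So M, N can't be 3.
That leaves N = 7. Eliminate 7 elsewhere: M.
M must be 1 (only option left). Eliminate 1 elsewhere: P.
P must be 6 (only option left).

L=2, M=1, N=7, O=5, P=6, Q=4, R=3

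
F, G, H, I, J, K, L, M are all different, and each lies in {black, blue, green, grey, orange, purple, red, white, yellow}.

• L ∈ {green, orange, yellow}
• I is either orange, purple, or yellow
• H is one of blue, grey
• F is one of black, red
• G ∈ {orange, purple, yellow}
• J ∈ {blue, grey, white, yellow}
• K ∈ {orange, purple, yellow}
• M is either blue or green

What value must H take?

grey

G, I, K share exactly the 3 values {orange, purple, yellow}; by pigeonhole those values go to them, so strike orange, purple, yellow from J, L.
L's domain is down to {green}, so L = green. Eliminate green elsewhere: M.
M must be blue (only option left). Strike blue from H, J.
So H = grey.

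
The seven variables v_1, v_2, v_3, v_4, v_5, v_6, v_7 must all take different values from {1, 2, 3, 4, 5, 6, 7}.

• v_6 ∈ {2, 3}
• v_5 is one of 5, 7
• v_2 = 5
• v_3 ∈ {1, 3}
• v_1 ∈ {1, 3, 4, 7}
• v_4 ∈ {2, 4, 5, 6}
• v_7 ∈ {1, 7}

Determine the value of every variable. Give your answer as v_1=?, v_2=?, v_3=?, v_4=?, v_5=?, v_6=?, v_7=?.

v_2 must be 5 (only option left). So v_4, v_5 can't be 5.
v_5's domain is down to {7}, so v_5 = 7. Eliminate 7 elsewhere: v_1, v_7.
v_7 must be 1 (only option left). So v_1, v_3 can't be 1.
v_3 must be 3 (only option left). Strike 3 from v_1, v_6.
v_6 has just one choice, so v_6 = 2. Remove 2 from v_4.
That leaves v_1 = 4. So v_4 can't be 4.
v_4 has just one choice, so v_4 = 6.

v_1=4, v_2=5, v_3=3, v_4=6, v_5=7, v_6=2, v_7=1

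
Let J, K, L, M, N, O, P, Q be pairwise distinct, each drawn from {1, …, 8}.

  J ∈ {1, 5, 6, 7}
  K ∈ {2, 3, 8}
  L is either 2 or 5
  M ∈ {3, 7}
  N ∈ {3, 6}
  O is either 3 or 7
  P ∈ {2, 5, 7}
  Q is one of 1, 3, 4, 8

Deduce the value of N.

6

The 8 variables draw from only 8 values {1, 2, 3, 4, 5, 6, 7, 8}, so each is used; only Q can be 4, hence Q = 4.
The 7 still-open variables draw from only 7 values {1, 2, 3, 5, 6, 7, 8}, so each is used; only J can be 1, hence J = 1.
The 6 still-open variables together cover exactly {2, 3, 5, 6, 7, 8} — 6 values for 6 variables — and 6 appears only in N's list, so N = 6.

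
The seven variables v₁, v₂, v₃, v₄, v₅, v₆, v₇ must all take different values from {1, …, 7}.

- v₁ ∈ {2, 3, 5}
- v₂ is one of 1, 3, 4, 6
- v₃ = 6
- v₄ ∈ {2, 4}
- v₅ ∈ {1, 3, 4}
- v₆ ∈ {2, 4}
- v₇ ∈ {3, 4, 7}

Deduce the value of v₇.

v₃'s domain is down to {6}, so v₃ = 6. Strike 6 from v₂.
The 6 still-open variables together cover exactly {1, 2, 3, 4, 5, 7} — 6 values for 6 variables — and 5 appears only in v₁'s list, so v₁ = 5.
The 5 still-open variables together cover exactly {1, 2, 3, 4, 7} — 5 values for 5 variables — and 7 appears only in v₇'s list, so v₇ = 7.

7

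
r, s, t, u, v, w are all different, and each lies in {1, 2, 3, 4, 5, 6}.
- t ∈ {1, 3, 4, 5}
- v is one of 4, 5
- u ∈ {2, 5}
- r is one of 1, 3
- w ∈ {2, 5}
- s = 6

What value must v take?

4

s's domain is down to {6}, so s = 6.
The 2 variables u and w are confined to {2, 5}, which locks those values in; drop them from t, v.
So v = 4.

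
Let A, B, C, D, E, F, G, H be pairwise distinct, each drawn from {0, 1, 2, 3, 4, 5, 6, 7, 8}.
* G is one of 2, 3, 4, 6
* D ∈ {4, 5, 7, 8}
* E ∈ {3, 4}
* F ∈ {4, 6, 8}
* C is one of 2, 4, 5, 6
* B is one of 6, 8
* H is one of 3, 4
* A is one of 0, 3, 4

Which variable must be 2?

G

Among the 8 variables, 0 fits only A (and all 8 values in {0, 2, 3, 4, 5, 6, 7, 8} must be used), so A = 0.
The 7 still-open variables draw from only 7 values {2, 3, 4, 5, 6, 7, 8}, so each is used; only D can be 7, hence D = 7.
The 6 still-open variables together cover exactly {2, 3, 4, 5, 6, 8} — 6 values for 6 variables — and 5 appears only in C's list, so C = 5.
The 5 still-open variables draw from only 5 values {2, 3, 4, 6, 8}, so each is used; only G can be 2, hence G = 2.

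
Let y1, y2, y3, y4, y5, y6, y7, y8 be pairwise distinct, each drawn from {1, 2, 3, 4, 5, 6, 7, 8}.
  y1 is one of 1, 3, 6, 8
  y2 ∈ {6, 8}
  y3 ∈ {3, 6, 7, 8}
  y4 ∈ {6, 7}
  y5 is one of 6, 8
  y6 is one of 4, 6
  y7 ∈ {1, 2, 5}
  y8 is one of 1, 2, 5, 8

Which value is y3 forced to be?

3

The 8 variables draw from only 8 values {1, 2, 3, 4, 5, 6, 7, 8}, so each is used; only y6 can be 4, hence y6 = 4.
y2 and y5 between them cover only {6, 8} — a naked pair. Remove those values from y1, y3, y4, y8.
y4's domain is down to {7}, so y4 = 7. So y3 can't be 7.
So y3 = 3.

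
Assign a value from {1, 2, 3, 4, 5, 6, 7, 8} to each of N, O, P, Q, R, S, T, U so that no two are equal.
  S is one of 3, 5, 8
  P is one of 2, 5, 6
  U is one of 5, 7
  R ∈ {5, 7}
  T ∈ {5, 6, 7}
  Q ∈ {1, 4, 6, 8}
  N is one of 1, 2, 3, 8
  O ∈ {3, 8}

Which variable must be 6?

T

Among the 8 variables, 4 fits only Q (and all 8 values in {1, 2, 3, 4, 5, 6, 7, 8} must be used), so Q = 4.
The 7 still-open variables draw from only 7 values {1, 2, 3, 5, 6, 7, 8}, so each is used; only N can be 1, hence N = 1.
The 6 still-open variables draw from only 6 values {2, 3, 5, 6, 7, 8}, so each is used; only P can be 2, hence P = 2.
The 5 still-open variables together cover exactly {3, 5, 6, 7, 8} — 5 values for 5 variables — and 6 appears only in T's list, so T = 6.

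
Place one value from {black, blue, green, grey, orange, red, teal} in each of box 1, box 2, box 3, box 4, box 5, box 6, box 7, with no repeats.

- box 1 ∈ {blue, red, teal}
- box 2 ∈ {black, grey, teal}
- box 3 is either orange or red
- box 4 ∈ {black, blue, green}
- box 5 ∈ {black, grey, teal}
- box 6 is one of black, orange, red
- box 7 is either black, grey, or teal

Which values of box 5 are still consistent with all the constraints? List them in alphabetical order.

The 7 variables draw from only 7 values {black, blue, green, grey, orange, red, teal}, so each is used; only box 4 can be green, hence box 4 = green.
The 6 still-open variables together cover exactly {black, blue, grey, orange, red, teal} — 6 values for 6 variables — and blue appears only in box 1's list, so box 1 = blue.
box 2, box 5, box 7 share exactly the 3 values {black, grey, teal}; by pigeonhole those values go to them, so strike black, grey, teal from box 6.
No further eliminations apply; box 5 can still be any of black, grey, teal.

black, grey, teal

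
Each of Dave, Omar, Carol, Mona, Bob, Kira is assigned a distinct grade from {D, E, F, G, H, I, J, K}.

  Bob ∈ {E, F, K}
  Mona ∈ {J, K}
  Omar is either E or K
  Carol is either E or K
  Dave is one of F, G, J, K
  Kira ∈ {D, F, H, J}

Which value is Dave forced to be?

Omar and Carol share exactly the 2 values {E, K}; by pigeonhole those values go to them, so strike E, K from Dave, Mona, Bob.
That leaves Mona = J. Eliminate J elsewhere: Dave, Kira.
Bob has just one choice, so Bob = F. Remove F from Dave, Kira.
So Dave = G.

G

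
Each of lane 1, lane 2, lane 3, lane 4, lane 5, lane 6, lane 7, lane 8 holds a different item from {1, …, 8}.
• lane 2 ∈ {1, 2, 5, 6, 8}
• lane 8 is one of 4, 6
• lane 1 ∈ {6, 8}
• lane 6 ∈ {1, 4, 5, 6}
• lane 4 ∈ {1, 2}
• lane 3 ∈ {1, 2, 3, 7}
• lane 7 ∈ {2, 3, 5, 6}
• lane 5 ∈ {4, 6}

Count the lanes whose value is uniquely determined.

3

The 8 variables together cover exactly {1, 2, 3, 4, 5, 6, 7, 8} — 8 values for 8 variables — and 7 appears only in lane 3's list, so lane 3 = 7.
Among the 7 still-open variables, 3 fits only lane 7 (and all 7 values in {1, 2, 3, 4, 5, 6, 8} must be used), so lane 7 = 3.
lane 5 and lane 8 share exactly the 2 values {4, 6}; by pigeonhole those values go to them, so strike 4, 6 from lane 1, lane 2, lane 6.
lane 1 must be 8 (only option left). Remove 8 from lane 2.
Determined: lane 1=8, lane 3=7, lane 7=3. The other lanes each still have more than one consistent value. That makes 3.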